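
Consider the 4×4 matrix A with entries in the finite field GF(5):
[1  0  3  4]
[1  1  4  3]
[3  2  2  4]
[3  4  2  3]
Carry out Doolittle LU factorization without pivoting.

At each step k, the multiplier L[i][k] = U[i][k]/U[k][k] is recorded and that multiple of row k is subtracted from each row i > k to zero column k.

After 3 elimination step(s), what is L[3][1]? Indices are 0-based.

L[3][1] = 4

Step 1: pivot at (0,0) is 1.
  row1 ← row1 − (1)·row0  ⇒  L[1][0]=1, U row1=(0, 1, 1, 4)
  row2 ← row2 − (3)·row0  ⇒  L[2][0]=3, U row2=(0, 2, 3, 2)
  row3 ← row3 − (3)·row0  ⇒  L[3][0]=3, U row3=(0, 4, 3, 1)
Step 2: pivot at (1,1) is 1.
  row2 ← row2 − (2)·row1  ⇒  L[2][1]=2, U row2=(0, 0, 1, 4)
  row3 ← row3 − (4)·row1  ⇒  L[3][1]=4, U row3=(0, 0, 4, 0)
Step 3: pivot at (2,2) is 1.
  row3 ← row3 − (4)·row2  ⇒  L[3][2]=4, U row3=(0, 0, 0, 4)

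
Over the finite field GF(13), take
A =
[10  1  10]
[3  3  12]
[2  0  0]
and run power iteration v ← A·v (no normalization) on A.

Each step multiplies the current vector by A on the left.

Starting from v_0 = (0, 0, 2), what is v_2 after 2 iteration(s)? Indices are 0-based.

v_0 = (0, 0, 2).
v_1 = A·v_0 = (7, 11, 0).
v_2 = A·v_1 = (3, 2, 1).

v_2 = (3, 2, 1)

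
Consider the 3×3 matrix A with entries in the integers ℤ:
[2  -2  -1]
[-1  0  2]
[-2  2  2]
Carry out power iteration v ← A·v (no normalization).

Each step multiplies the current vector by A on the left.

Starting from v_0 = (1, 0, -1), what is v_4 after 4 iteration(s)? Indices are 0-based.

v_4 = (354, -262, -448)

v_0 = (1, 0, -1).
v_1 = A·v_0 = (3, -3, -4).
v_2 = A·v_1 = (16, -11, -20).
v_3 = A·v_2 = (74, -56, -94).
v_4 = A·v_3 = (354, -262, -448).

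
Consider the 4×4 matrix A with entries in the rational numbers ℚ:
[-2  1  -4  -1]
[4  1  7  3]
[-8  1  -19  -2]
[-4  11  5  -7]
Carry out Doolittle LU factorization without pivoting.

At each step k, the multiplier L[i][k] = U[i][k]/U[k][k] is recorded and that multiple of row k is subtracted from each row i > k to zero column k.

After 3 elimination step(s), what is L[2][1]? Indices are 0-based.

L[2][1] = -1

k=0: U[0][0]=-2
  eliminate (1,0): mult=-2, new row 1: (0, 3, -1, 1); set L[1][0]=-2
  eliminate (2,0): mult=4, new row 2: (0, -3, -3, 2); set L[2][0]=4
  eliminate (3,0): mult=2, new row 3: (0, 9, 13, -5); set L[3][0]=2
k=1: U[1][1]=3
  eliminate (2,1): mult=-1, new row 2: (0, 0, -4, 3); set L[2][1]=-1
  eliminate (3,1): mult=3, new row 3: (0, 0, 16, -8); set L[3][1]=3
k=2: U[2][2]=-4
  eliminate (3,2): mult=-4, new row 3: (0, 0, 0, 4); set L[3][2]=-4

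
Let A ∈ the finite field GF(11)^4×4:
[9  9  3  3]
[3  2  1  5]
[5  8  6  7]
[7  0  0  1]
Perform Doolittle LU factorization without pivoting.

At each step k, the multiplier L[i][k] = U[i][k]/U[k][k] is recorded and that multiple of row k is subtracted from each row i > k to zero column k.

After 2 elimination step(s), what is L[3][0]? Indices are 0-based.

Step 1: pivot at (0,0) is 9.
  row1 ← row1 − (4)·row0  ⇒  L[1][0]=4, U row1=(0, 10, 0, 4)
  row2 ← row2 − (3)·row0  ⇒  L[2][0]=3, U row2=(0, 3, 8, 9)
  row3 ← row3 − (2)·row0  ⇒  L[3][0]=2, U row3=(0, 4, 5, 6)
Step 2: pivot at (1,1) is 10.
  row2 ← row2 − (8)·row1  ⇒  L[2][1]=8, U row2=(0, 0, 8, 10)
  row3 ← row3 − (7)·row1  ⇒  L[3][1]=7, U row3=(0, 0, 5, 0)

L[3][0] = 2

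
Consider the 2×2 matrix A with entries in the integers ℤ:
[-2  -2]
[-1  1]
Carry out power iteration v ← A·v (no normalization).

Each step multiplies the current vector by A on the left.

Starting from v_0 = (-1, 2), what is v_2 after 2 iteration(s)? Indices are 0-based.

v_0 = (-1, 2).
v_1 = A·v_0 = (-2, 3).
v_2 = A·v_1 = (-2, 5).

v_2 = (-2, 5)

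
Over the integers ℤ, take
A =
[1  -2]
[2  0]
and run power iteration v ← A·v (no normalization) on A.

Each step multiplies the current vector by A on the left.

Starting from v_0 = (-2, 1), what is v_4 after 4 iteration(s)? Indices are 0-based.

v_4 = (4, 40)

v_0 = (-2, 1).
v_1 = A·v_0 = (-4, -4).
v_2 = A·v_1 = (4, -8).
v_3 = A·v_2 = (20, 8).
v_4 = A·v_3 = (4, 40).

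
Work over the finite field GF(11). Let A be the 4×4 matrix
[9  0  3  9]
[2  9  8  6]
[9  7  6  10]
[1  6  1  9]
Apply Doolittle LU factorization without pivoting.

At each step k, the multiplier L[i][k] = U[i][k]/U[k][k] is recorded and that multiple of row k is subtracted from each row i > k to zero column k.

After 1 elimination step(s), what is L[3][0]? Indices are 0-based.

L[3][0] = 5

[col 0] pivot 9
  R1 -= 10*R0 → (0, 9, 0, 4)  (L[1][0] := 10)
  R2 -= 1*R0 → (0, 7, 3, 1)  (L[2][0] := 1)
  R3 -= 5*R0 → (0, 6, 8, 8)  (L[3][0] := 5)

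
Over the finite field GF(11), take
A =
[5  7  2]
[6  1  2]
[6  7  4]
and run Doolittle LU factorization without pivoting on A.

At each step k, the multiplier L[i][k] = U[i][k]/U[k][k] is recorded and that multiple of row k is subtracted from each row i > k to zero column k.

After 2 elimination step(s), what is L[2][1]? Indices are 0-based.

L[2][1] = 10

[col 0] pivot 5
  R1 -= 10*R0 → (0, 8, 4)  (L[1][0] := 10)
  R2 -= 10*R0 → (0, 3, 6)  (L[2][0] := 10)
[col 1] pivot 8
  R2 -= 10*R1 → (0, 0, 10)  (L[2][1] := 10)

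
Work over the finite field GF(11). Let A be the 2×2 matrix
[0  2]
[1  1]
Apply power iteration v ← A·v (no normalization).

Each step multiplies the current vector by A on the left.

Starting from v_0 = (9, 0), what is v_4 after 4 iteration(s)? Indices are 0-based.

v_4 = (10, 1)

v_0 = (9, 0).
v_1 = A·v_0 = (0, 9).
v_2 = A·v_1 = (7, 9).
v_3 = A·v_2 = (7, 5).
v_4 = A·v_3 = (10, 1).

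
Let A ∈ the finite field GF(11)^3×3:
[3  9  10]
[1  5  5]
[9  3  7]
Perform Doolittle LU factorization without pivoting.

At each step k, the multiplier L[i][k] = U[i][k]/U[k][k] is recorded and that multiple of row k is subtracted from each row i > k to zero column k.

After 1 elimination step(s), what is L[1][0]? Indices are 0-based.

L[1][0] = 4

k=0: U[0][0]=3
  eliminate (1,0): mult=4, new row 1: (0, 2, 9); set L[1][0]=4
  eliminate (2,0): mult=3, new row 2: (0, 9, 10); set L[2][0]=3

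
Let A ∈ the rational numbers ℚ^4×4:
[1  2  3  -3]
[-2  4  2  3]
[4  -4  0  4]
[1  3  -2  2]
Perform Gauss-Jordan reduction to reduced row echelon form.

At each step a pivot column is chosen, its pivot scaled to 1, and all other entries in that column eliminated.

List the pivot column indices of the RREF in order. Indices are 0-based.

pivot columns: 0, 1, 2, 3

pivot(0,0)=1: scale R0 → (1, 2, 3, -3)
  clear (1,0): R1 −= (-2)R0 → (0, 8, 8, -3)
  clear (2,0): R2 −= (4)R0 → (0, -12, -12, 16)
  clear (3,0): R3 −= (1)R0 → (0, 1, -5, 5)
pivot(1,1)=8: scale R1 → (0, 1, 1, -3/8)
  clear (0,1): R0 −= (2)R1 → (1, 0, 1, -9/4)
  clear (2,1): R2 −= (-12)R1 → (0, 0, 0, 23/2)
  clear (3,1): R3 −= (1)R1 → (0, 0, -6, 43/8)
pivot(2,2): swap R2↔R3
pivot(2,2)=-6: scale R2 → (0, 0, 1, -43/48)
  clear (0,2): R0 −= (1)R2 → (1, 0, 0, -65/48)
  clear (1,2): R1 −= (1)R2 → (0, 1, 0, 25/48)
pivot(3,3)=23/2: scale R3 → (0, 0, 0, 1)
  clear (0,3): R0 −= (-65/48)R3 → (1, 0, 0, 0)
  clear (1,3): R1 −= (25/48)R3 → (0, 1, 0, 0)
  clear (2,3): R2 −= (-43/48)R3 → (0, 0, 1, 0)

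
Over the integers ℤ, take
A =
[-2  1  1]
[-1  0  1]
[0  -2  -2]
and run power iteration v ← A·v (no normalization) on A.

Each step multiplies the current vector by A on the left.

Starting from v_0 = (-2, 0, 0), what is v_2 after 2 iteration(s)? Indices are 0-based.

v_2 = (-6, -4, -4)

v_0 = (-2, 0, 0).
v_1 = A·v_0 = (4, 2, 0).
v_2 = A·v_1 = (-6, -4, -4).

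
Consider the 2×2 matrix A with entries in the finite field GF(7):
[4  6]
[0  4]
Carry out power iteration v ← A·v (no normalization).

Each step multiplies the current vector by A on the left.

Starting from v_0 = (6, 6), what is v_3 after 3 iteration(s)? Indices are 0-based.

v_0 = (6, 6).
v_1 = A·v_0 = (4, 3).
v_2 = A·v_1 = (6, 5).
v_3 = A·v_2 = (5, 6).

v_3 = (5, 6)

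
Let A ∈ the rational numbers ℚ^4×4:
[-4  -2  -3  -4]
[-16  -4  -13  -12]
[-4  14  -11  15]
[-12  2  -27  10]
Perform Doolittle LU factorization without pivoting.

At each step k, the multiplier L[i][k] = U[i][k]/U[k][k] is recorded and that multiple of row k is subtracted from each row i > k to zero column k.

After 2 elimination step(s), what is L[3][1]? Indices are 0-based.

L[3][1] = 2

Step 1: pivot at (0,0) is -4.
  row1 ← row1 − (4)·row0  ⇒  L[1][0]=4, U row1=(0, 4, -1, 4)
  row2 ← row2 − (1)·row0  ⇒  L[2][0]=1, U row2=(0, 16, -8, 19)
  row3 ← row3 − (3)·row0  ⇒  L[3][0]=3, U row3=(0, 8, -18, 22)
Step 2: pivot at (1,1) is 4.
  row2 ← row2 − (4)·row1  ⇒  L[2][1]=4, U row2=(0, 0, -4, 3)
  row3 ← row3 − (2)·row1  ⇒  L[3][1]=2, U row3=(0, 0, -16, 14)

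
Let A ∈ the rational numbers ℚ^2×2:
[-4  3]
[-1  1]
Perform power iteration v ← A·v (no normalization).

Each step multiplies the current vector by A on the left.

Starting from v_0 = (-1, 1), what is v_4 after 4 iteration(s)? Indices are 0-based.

v_0 = (-1, 1).
v_1 = A·v_0 = (7, 2).
v_2 = A·v_1 = (-22, -5).
v_3 = A·v_2 = (73, 17).
v_4 = A·v_3 = (-241, -56).

v_4 = (-241, -56)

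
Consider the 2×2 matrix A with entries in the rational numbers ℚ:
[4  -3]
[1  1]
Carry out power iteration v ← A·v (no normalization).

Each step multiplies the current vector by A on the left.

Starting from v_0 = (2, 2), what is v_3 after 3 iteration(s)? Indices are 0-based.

v_3 = (-34, 2)

v_0 = (2, 2).
v_1 = A·v_0 = (2, 4).
v_2 = A·v_1 = (-4, 6).
v_3 = A·v_2 = (-34, 2).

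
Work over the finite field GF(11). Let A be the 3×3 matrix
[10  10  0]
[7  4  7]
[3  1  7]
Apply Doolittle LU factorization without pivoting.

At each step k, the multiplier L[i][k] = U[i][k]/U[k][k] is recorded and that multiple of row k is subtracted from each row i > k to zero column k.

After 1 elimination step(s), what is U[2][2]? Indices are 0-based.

k=0: U[0][0]=10
  eliminate (1,0): mult=4, new row 1: (0, 8, 7); set L[1][0]=4
  eliminate (2,0): mult=8, new row 2: (0, 9, 7); set L[2][0]=8

U[2][2] = 7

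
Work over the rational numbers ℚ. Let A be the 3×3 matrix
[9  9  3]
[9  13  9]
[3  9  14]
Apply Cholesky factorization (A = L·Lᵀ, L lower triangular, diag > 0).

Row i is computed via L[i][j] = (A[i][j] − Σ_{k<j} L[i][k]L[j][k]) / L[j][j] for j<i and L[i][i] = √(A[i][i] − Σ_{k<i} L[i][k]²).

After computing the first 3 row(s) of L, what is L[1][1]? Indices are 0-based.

Step 1: L[0][0] = √(9) = 3.
  L[1][0] = (9) / L[0][0] = 3.
Step 2: L[1][1] = √(4) = 2.
  L[2][0] = (3) / L[0][0] = 1.
  L[2][1] = (6) / L[1][1] = 3.
Step 3: L[2][2] = √(4) = 2.

L[1][1] = 2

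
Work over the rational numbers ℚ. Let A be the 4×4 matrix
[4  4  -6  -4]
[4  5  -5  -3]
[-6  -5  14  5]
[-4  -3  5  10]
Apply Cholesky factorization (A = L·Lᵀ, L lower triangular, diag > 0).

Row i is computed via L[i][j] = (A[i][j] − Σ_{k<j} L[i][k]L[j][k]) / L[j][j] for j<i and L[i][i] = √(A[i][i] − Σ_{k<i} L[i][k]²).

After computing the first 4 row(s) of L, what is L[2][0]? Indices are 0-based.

Step 1: L[0][0] = √(4) = 2.
  L[1][0] = (4) / L[0][0] = 2.
Step 2: L[1][1] = √(1) = 1.
  L[2][0] = (-6) / L[0][0] = -3.
  L[2][1] = (1) / L[1][1] = 1.
Step 3: L[2][2] = √(4) = 2.
  L[3][0] = (-4) / L[0][0] = -2.
  L[3][1] = (1) / L[1][1] = 1.
  L[3][2] = (-2) / L[2][2] = -1.
Step 4: L[3][3] = √(4) = 2.

L[2][0] = -3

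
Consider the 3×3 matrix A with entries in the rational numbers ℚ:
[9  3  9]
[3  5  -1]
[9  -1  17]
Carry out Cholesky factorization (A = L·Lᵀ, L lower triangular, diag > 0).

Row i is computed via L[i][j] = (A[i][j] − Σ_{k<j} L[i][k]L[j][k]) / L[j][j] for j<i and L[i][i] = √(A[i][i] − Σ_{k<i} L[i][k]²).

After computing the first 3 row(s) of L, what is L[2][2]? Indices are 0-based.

Step 1: L[0][0] = √(9) = 3.
  L[1][0] = (3) / L[0][0] = 1.
Step 2: L[1][1] = √(4) = 2.
  L[2][0] = (9) / L[0][0] = 3.
  L[2][1] = (-4) / L[1][1] = -2.
Step 3: L[2][2] = √(4) = 2.

L[2][2] = 2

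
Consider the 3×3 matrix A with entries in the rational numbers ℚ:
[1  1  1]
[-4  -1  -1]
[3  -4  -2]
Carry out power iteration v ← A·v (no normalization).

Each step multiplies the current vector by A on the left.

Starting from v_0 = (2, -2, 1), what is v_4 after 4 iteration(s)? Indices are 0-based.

v_0 = (2, -2, 1).
v_1 = A·v_0 = (1, -7, 12).
v_2 = A·v_1 = (6, -9, 7).
v_3 = A·v_2 = (4, -22, 40).
v_4 = A·v_3 = (22, -34, 20).

v_4 = (22, -34, 20)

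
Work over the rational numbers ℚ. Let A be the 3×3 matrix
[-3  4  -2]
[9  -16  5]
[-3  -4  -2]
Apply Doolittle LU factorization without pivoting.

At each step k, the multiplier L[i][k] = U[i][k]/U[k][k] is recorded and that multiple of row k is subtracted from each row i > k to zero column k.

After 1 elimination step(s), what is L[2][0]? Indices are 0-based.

L[2][0] = 1

Step 1: pivot at (0,0) is -3.
  row1 ← row1 − (-3)·row0  ⇒  L[1][0]=-3, U row1=(0, -4, -1)
  row2 ← row2 − (1)·row0  ⇒  L[2][0]=1, U row2=(0, -8, 0)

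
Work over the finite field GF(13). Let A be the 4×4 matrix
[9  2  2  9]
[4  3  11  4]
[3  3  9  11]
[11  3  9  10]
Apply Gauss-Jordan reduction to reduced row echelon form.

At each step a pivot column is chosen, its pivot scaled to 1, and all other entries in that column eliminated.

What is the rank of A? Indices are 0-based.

pivot(0,0)=9: scale R0 → (1, 6, 6, 1)
  clear (1,0): R1 −= (4)R0 → (0, 5, 0, 0)
  clear (2,0): R2 −= (3)R0 → (0, 11, 4, 8)
  clear (3,0): R3 −= (11)R0 → (0, 2, 8, 12)
pivot(1,1)=5: scale R1 → (0, 1, 0, 0)
  clear (0,1): R0 −= (6)R1 → (1, 0, 6, 1)
  clear (2,1): R2 −= (11)R1 → (0, 0, 4, 8)
  clear (3,1): R3 −= (2)R1 → (0, 0, 8, 12)
pivot(2,2)=4: scale R2 → (0, 0, 1, 2)
  clear (0,2): R0 −= (6)R2 → (1, 0, 0, 2)
  clear (3,2): R3 −= (8)R2 → (0, 0, 0, 9)
pivot(3,3)=9: scale R3 → (0, 0, 0, 1)
  clear (0,3): R0 −= (2)R3 → (1, 0, 0, 0)
  clear (2,3): R2 −= (2)R3 → (0, 0, 1, 0)

rank = 4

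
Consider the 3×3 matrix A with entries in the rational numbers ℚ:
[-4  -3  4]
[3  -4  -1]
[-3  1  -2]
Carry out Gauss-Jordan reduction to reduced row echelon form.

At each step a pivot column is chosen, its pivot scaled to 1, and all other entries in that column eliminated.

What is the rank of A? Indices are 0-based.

[1] R0 /= -4  ⇒  (1, 3/4, -1)
     R1 -= 3·R0  ⇒  (0, -25/4, 2)
     R2 -= -3·R0  ⇒  (0, 13/4, -5)
[2] R1 /= -25/4  ⇒  (0, 1, -8/25)
     R0 -= 3/4·R1  ⇒  (1, 0, -19/25)
     R2 -= 13/4·R1  ⇒  (0, 0, -99/25)
[3] R2 /= -99/25  ⇒  (0, 0, 1)
     R0 -= -19/25·R2  ⇒  (1, 0, 0)
     R1 -= -8/25·R2  ⇒  (0, 1, 0)

rank = 3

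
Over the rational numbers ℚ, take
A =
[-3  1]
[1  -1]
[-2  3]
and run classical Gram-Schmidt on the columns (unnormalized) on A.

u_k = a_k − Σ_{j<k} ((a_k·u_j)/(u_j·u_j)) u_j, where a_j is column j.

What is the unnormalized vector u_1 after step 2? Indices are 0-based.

Step 1: u_0 = a_0 = (-3, 1, -2).
Step 2: u_1 = a_1 − (-5/7)·u_0 = (-8/7, -2/7, 11/7).

u_1 = (-8/7, -2/7, 11/7)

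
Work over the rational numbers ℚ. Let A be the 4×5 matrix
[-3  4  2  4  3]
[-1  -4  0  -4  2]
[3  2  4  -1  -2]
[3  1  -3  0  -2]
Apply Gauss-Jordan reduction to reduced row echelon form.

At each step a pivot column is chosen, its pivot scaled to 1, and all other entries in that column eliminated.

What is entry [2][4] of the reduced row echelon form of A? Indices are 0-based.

step 1: normalize row 0 (÷-3) = (1, -4/3, -2/3, -4/3, -1)
  row 1: subtract -1×row0 = (0, -16/3, -2/3, -16/3, 1)
  row 2: subtract 3×row0 = (0, 6, 6, 3, 1)
  row 3: subtract 3×row0 = (0, 5, -1, 4, 1)
step 2: normalize row 1 (÷-16/3) = (0, 1, 1/8, 1, -3/16)
  row 0: subtract -4/3×row1 = (1, 0, -1/2, 0, -5/4)
  row 2: subtract 6×row1 = (0, 0, 21/4, -3, 17/8)
  row 3: subtract 5×row1 = (0, 0, -13/8, -1, 31/16)
step 3: normalize row 2 (÷21/4) = (0, 0, 1, -4/7, 17/42)
  row 0: subtract -1/2×row2 = (1, 0, 0, -2/7, -22/21)
  row 1: subtract 1/8×row2 = (0, 1, 0, 15/14, -5/21)
  row 3: subtract -13/8×row2 = (0, 0, 0, -27/14, 109/42)
step 4: normalize row 3 (÷-27/14) = (0, 0, 0, 1, -109/81)
  row 0: subtract -2/7×row3 = (1, 0, 0, 0, -116/81)
  row 1: subtract 15/14×row3 = (0, 1, 0, 0, 65/54)
  row 2: subtract -4/7×row3 = (0, 0, 1, 0, -59/162)

M[2][4] = -59/162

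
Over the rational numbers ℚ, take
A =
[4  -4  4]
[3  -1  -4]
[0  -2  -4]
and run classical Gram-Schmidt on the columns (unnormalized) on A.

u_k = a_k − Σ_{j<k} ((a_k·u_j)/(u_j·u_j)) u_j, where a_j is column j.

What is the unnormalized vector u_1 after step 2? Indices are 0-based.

Step 1: u_0 = a_0 = (4, 3, 0).
Step 2: u_1 = a_1 − (-19/25)·u_0 = (-24/25, 32/25, -2).

u_1 = (-24/25, 32/25, -2)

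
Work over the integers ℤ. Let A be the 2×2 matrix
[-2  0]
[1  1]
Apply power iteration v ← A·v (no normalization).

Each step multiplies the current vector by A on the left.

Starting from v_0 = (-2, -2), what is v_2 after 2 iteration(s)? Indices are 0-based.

v_0 = (-2, -2).
v_1 = A·v_0 = (4, -4).
v_2 = A·v_1 = (-8, 0).

v_2 = (-8, 0)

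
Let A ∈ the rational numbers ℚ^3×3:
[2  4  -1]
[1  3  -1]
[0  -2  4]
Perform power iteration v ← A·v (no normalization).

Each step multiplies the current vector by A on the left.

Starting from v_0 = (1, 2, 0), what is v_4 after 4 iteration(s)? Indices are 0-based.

v_4 = (1486, 1025, -1134)

v_0 = (1, 2, 0).
v_1 = A·v_0 = (10, 7, -4).
v_2 = A·v_1 = (52, 35, -30).
v_3 = A·v_2 = (274, 187, -190).
v_4 = A·v_3 = (1486, 1025, -1134).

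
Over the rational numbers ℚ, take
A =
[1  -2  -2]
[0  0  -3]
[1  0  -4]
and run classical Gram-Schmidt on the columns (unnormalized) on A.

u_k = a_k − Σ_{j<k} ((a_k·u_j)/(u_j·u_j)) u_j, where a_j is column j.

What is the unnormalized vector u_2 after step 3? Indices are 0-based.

u_2 = (0, -3, 0)

Step 1: u_0 = a_0 = (1, 0, 1).
Step 2: u_1 = a_1 − (-1)·u_0 = (-1, 0, 1).
Step 3: u_2 = a_2 − (-3)·u_0 − (-1)·u_1 = (0, -3, 0).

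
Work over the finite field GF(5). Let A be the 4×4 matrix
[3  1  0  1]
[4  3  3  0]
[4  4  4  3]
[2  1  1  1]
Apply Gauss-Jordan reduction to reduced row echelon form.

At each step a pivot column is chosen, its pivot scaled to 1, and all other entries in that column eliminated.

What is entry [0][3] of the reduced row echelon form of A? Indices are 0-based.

step 1: normalize row 0 (÷3) = (1, 2, 0, 2)
  row 1: subtract 4×row0 = (0, 0, 3, 2)
  row 2: subtract 4×row0 = (0, 1, 4, 0)
  row 3: subtract 2×row0 = (0, 2, 1, 2)
step 2: exchange rows 1,2
step 2: normalize row 1 (÷1) = (0, 1, 4, 0)
  row 0: subtract 2×row1 = (1, 0, 2, 2)
  row 3: subtract 2×row1 = (0, 0, 3, 2)
step 3: normalize row 2 (÷3) = (0, 0, 1, 4)
  row 0: subtract 2×row2 = (1, 0, 0, 4)
  row 1: subtract 4×row2 = (0, 1, 0, 4)
  row 3: subtract 3×row2 = (0, 0, 0, 0)
skip col 3 (zero from row 3)

M[0][3] = 4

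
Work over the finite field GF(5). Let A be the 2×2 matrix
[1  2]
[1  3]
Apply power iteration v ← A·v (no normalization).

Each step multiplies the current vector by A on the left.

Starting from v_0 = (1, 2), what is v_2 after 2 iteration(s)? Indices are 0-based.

v_2 = (4, 1)

v_0 = (1, 2).
v_1 = A·v_0 = (0, 2).
v_2 = A·v_1 = (4, 1).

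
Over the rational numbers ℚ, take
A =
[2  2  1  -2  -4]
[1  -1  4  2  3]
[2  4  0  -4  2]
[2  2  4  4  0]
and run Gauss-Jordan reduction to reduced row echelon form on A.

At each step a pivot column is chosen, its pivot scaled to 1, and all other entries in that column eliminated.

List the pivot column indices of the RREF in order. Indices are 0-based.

pivot(0,0)=2: scale R0 → (1, 1, 1/2, -1, -2)
  clear (1,0): R1 −= (1)R0 → (0, -2, 7/2, 3, 5)
  clear (2,0): R2 −= (2)R0 → (0, 2, -1, -2, 6)
  clear (3,0): R3 −= (2)R0 → (0, 0, 3, 6, 4)
pivot(1,1)=-2: scale R1 → (0, 1, -7/4, -3/2, -5/2)
  clear (0,1): R0 −= (1)R1 → (1, 0, 9/4, 1/2, 1/2)
  clear (2,1): R2 −= (2)R1 → (0, 0, 5/2, 1, 11)
pivot(2,2)=5/2: scale R2 → (0, 0, 1, 2/5, 22/5)
  clear (0,2): R0 −= (9/4)R2 → (1, 0, 0, -2/5, -47/5)
  clear (1,2): R1 −= (-7/4)R2 → (0, 1, 0, -4/5, 26/5)
  clear (3,2): R3 −= (3)R2 → (0, 0, 0, 24/5, -46/5)
pivot(3,3)=24/5: scale R3 → (0, 0, 0, 1, -23/12)
  clear (0,3): R0 −= (-2/5)R3 → (1, 0, 0, 0, -61/6)
  clear (1,3): R1 −= (-4/5)R3 → (0, 1, 0, 0, 11/3)
  clear (2,3): R2 −= (2/5)R3 → (0, 0, 1, 0, 31/6)

pivot columns: 0, 1, 2, 3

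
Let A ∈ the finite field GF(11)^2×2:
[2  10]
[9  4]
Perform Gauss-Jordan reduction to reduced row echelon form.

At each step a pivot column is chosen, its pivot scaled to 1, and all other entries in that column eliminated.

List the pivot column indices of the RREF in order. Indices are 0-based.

pivot columns: 0, 1

pivot(0,0)=2: scale R0 → (1, 5)
  clear (1,0): R1 −= (9)R0 → (0, 3)
pivot(1,1)=3: scale R1 → (0, 1)
  clear (0,1): R0 −= (5)R1 → (1, 0)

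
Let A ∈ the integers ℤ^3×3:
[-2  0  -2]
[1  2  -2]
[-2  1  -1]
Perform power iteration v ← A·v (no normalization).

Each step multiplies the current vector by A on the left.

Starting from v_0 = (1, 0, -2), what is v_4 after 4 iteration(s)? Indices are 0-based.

v_4 = (-50, 4, -13)

v_0 = (1, 0, -2).
v_1 = A·v_0 = (2, 5, 0).
v_2 = A·v_1 = (-4, 12, 1).
v_3 = A·v_2 = (6, 18, 19).
v_4 = A·v_3 = (-50, 4, -13).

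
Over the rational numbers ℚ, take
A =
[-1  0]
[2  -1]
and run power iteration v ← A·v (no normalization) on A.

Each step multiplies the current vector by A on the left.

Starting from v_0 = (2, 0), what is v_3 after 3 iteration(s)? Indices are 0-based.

v_3 = (-2, 12)

v_0 = (2, 0).
v_1 = A·v_0 = (-2, 4).
v_2 = A·v_1 = (2, -8).
v_3 = A·v_2 = (-2, 12).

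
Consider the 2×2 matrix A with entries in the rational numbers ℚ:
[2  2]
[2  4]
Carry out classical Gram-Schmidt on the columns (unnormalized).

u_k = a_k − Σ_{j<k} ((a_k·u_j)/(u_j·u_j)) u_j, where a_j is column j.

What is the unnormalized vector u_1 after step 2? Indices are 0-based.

u_1 = (-1, 1)

Step 1: u_0 = a_0 = (2, 2).
Step 2: u_1 = a_1 − (3/2)·u_0 = (-1, 1).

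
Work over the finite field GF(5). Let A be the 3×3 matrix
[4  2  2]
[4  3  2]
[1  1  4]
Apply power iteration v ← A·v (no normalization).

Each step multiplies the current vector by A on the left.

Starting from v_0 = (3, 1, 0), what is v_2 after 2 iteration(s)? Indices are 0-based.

v_0 = (3, 1, 0).
v_1 = A·v_0 = (4, 0, 4).
v_2 = A·v_1 = (4, 4, 0).

v_2 = (4, 4, 0)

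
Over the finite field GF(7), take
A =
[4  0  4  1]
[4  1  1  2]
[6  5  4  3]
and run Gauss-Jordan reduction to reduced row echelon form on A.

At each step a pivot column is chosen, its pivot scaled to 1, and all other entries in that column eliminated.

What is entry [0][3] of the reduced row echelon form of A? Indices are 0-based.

M[0][3] = 2

[1] R0 /= 4  ⇒  (1, 0, 1, 2)
     R1 -= 4·R0  ⇒  (0, 1, 4, 1)
     R2 -= 6·R0  ⇒  (0, 5, 5, 5)
[2] R1 /= 1  ⇒  (0, 1, 4, 1)
     R2 -= 5·R1  ⇒  (0, 0, 6, 0)
[3] R2 /= 6  ⇒  (0, 0, 1, 0)
     R0 -= 1·R2  ⇒  (1, 0, 0, 2)
     R1 -= 4·R2  ⇒  (0, 1, 0, 1)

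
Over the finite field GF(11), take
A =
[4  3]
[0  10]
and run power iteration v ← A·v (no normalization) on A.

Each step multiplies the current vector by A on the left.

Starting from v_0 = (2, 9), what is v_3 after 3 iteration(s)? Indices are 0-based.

v_3 = (6, 2)

v_0 = (2, 9).
v_1 = A·v_0 = (2, 2).
v_2 = A·v_1 = (3, 9).
v_3 = A·v_2 = (6, 2).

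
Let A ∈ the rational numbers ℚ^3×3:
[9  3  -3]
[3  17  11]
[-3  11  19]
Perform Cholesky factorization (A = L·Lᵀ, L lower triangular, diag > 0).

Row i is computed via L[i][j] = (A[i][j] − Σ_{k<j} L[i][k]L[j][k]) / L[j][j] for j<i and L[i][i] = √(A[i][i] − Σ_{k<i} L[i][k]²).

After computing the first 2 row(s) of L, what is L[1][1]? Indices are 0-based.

L[1][1] = 4

Step 1: L[0][0] = √(9) = 3.
  L[1][0] = (3) / L[0][0] = 1.
Step 2: L[1][1] = √(16) = 4.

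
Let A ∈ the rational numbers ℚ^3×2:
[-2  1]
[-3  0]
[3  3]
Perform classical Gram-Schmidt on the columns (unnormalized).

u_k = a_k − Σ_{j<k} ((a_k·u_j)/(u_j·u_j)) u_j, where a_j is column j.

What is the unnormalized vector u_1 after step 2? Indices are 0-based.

u_1 = (18/11, 21/22, 45/22)

Step 1: u_0 = a_0 = (-2, -3, 3).
Step 2: u_1 = a_1 − (7/22)·u_0 = (18/11, 21/22, 45/22).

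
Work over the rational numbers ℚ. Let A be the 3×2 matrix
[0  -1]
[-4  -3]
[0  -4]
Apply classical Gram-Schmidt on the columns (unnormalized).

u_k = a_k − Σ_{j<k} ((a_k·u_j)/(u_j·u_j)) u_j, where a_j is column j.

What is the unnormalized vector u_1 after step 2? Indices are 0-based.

u_1 = (-1, 0, -4)

Step 1: u_0 = a_0 = (0, -4, 0).
Step 2: u_1 = a_1 − (3/4)·u_0 = (-1, 0, -4).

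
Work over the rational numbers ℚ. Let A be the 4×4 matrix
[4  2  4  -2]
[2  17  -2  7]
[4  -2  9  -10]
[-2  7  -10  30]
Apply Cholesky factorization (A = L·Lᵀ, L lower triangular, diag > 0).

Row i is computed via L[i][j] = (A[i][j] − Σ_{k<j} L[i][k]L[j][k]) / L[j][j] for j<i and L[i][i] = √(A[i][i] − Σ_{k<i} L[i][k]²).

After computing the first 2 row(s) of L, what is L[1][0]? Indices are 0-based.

Step 1: L[0][0] = √(4) = 2.
  L[1][0] = (2) / L[0][0] = 1.
Step 2: L[1][1] = √(16) = 4.

L[1][0] = 1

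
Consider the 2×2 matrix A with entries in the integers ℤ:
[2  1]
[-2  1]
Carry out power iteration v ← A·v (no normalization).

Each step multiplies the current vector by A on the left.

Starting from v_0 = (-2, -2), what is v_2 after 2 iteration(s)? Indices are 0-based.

v_2 = (-10, 14)

v_0 = (-2, -2).
v_1 = A·v_0 = (-6, 2).
v_2 = A·v_1 = (-10, 14).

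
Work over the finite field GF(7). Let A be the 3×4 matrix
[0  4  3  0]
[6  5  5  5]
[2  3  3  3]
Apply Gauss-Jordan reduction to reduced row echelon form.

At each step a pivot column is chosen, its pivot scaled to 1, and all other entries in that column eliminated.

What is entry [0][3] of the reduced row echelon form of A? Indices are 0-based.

[1] R0 <-> R1
[1] R0 /= 6  ⇒  (1, 2, 2, 2)
     R2 -= 2·R0  ⇒  (0, 6, 6, 6)
[2] R1 /= 4  ⇒  (0, 1, 6, 0)
     R0 -= 2·R1  ⇒  (1, 0, 4, 2)
     R2 -= 6·R1  ⇒  (0, 0, 5, 6)
[3] R2 /= 5  ⇒  (0, 0, 1, 4)
     R0 -= 4·R2  ⇒  (1, 0, 0, 0)
     R1 -= 6·R2  ⇒  (0, 1, 0, 4)

M[0][3] = 0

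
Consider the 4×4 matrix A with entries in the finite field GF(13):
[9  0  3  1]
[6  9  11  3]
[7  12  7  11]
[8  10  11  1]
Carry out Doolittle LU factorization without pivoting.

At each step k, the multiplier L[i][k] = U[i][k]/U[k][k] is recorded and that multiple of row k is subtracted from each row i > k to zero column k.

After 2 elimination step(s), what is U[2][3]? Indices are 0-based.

k=0: U[0][0]=9
  eliminate (1,0): mult=5, new row 1: (0, 9, 9, 11); set L[1][0]=5
  eliminate (2,0): mult=8, new row 2: (0, 12, 9, 3); set L[2][0]=8
  eliminate (3,0): mult=11, new row 3: (0, 10, 4, 3); set L[3][0]=11
k=1: U[1][1]=9
  eliminate (2,1): mult=10, new row 2: (0, 0, 10, 10); set L[2][1]=10
  eliminate (3,1): mult=4, new row 3: (0, 0, 7, 11); set L[3][1]=4

U[2][3] = 10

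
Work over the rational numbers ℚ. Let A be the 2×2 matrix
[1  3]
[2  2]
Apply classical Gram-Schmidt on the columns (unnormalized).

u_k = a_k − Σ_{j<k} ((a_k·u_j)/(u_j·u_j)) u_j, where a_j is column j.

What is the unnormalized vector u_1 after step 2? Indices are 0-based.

Step 1: u_0 = a_0 = (1, 2).
Step 2: u_1 = a_1 − (7/5)·u_0 = (8/5, -4/5).

u_1 = (8/5, -4/5)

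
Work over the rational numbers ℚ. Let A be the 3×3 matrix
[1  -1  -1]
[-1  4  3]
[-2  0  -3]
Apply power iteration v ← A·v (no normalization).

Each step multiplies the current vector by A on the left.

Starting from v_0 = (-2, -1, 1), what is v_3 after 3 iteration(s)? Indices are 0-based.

v_3 = (-14, 43, 5)

v_0 = (-2, -1, 1).
v_1 = A·v_0 = (-2, 1, 1).
v_2 = A·v_1 = (-4, 9, 1).
v_3 = A·v_2 = (-14, 43, 5).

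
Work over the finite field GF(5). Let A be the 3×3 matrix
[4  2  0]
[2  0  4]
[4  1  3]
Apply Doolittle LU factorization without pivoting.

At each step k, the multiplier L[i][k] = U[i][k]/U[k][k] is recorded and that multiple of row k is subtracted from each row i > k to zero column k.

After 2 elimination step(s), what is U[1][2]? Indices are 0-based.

[col 0] pivot 4
  R1 -= 3*R0 → (0, 4, 4)  (L[1][0] := 3)
  R2 -= 1*R0 → (0, 4, 3)  (L[2][0] := 1)
[col 1] pivot 4
  R2 -= 1*R1 → (0, 0, 4)  (L[2][1] := 1)

U[1][2] = 4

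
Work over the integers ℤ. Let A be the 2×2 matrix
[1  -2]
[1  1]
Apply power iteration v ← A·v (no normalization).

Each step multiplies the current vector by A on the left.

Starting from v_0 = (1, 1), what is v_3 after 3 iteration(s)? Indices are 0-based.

v_3 = (-7, -4)

v_0 = (1, 1).
v_1 = A·v_0 = (-1, 2).
v_2 = A·v_1 = (-5, 1).
v_3 = A·v_2 = (-7, -4).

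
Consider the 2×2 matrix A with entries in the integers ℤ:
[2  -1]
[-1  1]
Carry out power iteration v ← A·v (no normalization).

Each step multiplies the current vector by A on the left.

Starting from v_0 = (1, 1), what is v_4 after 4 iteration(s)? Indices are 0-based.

v_4 = (13, -8)

v_0 = (1, 1).
v_1 = A·v_0 = (1, 0).
v_2 = A·v_1 = (2, -1).
v_3 = A·v_2 = (5, -3).
v_4 = A·v_3 = (13, -8).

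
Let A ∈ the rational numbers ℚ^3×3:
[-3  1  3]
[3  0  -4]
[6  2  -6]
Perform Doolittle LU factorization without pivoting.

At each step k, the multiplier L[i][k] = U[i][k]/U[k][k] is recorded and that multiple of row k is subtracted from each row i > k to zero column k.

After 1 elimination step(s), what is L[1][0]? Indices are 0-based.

k=0: U[0][0]=-3
  eliminate (1,0): mult=-1, new row 1: (0, 1, -1); set L[1][0]=-1
  eliminate (2,0): mult=-2, new row 2: (0, 4, 0); set L[2][0]=-2

L[1][0] = -1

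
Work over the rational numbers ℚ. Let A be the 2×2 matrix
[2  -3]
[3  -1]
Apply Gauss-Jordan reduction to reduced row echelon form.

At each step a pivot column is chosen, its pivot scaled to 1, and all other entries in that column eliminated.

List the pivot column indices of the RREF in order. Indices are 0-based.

pivot columns: 0, 1

[1] R0 /= 2  ⇒  (1, -3/2)
     R1 -= 3·R0  ⇒  (0, 7/2)
[2] R1 /= 7/2  ⇒  (0, 1)
     R0 -= -3/2·R1  ⇒  (1, 0)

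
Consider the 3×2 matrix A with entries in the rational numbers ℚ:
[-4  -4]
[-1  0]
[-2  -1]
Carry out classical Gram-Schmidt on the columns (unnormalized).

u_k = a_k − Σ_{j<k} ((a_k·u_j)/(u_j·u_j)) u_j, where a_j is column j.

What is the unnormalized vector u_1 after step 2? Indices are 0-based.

Step 1: u_0 = a_0 = (-4, -1, -2).
Step 2: u_1 = a_1 − (6/7)·u_0 = (-4/7, 6/7, 5/7).

u_1 = (-4/7, 6/7, 5/7)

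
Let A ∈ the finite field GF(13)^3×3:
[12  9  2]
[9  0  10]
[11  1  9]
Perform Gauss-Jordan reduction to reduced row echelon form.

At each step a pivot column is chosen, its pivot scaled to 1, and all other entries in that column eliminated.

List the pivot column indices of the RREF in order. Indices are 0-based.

pivot columns: 0, 1, 2

[1] R0 /= 12  ⇒  (1, 4, 11)
     R1 -= 9·R0  ⇒  (0, 3, 2)
     R2 -= 11·R0  ⇒  (0, 9, 5)
[2] R1 /= 3  ⇒  (0, 1, 5)
     R0 -= 4·R1  ⇒  (1, 0, 4)
     R2 -= 9·R1  ⇒  (0, 0, 12)
[3] R2 /= 12  ⇒  (0, 0, 1)
     R0 -= 4·R2  ⇒  (1, 0, 0)
     R1 -= 5·R2  ⇒  (0, 1, 0)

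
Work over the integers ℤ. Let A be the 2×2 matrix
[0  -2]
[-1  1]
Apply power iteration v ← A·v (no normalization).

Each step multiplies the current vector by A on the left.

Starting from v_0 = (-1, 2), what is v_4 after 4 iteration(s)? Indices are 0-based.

v_0 = (-1, 2).
v_1 = A·v_0 = (-4, 3).
v_2 = A·v_1 = (-6, 7).
v_3 = A·v_2 = (-14, 13).
v_4 = A·v_3 = (-26, 27).

v_4 = (-26, 27)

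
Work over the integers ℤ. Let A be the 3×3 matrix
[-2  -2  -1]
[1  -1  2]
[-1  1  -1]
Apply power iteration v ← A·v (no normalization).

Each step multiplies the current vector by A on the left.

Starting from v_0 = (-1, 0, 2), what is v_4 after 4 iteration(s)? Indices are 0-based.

v_4 = (-44, 0, -4)

v_0 = (-1, 0, 2).
v_1 = A·v_0 = (0, 3, -1).
v_2 = A·v_1 = (-5, -5, 4).
v_3 = A·v_2 = (16, 8, -4).
v_4 = A·v_3 = (-44, 0, -4).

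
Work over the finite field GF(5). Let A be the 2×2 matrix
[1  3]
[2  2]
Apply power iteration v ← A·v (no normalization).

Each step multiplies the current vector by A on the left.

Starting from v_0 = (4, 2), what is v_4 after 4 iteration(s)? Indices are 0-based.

v_4 = (3, 1)

v_0 = (4, 2).
v_1 = A·v_0 = (0, 2).
v_2 = A·v_1 = (1, 4).
v_3 = A·v_2 = (3, 0).
v_4 = A·v_3 = (3, 1).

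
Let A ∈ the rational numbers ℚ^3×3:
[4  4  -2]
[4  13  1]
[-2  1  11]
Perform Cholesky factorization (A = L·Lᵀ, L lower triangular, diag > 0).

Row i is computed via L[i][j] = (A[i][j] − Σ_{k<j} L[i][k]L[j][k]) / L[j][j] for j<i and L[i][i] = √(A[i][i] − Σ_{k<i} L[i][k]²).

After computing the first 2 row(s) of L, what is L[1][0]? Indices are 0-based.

L[1][0] = 2

Step 1: L[0][0] = √(4) = 2.
  L[1][0] = (4) / L[0][0] = 2.
Step 2: L[1][1] = √(9) = 3.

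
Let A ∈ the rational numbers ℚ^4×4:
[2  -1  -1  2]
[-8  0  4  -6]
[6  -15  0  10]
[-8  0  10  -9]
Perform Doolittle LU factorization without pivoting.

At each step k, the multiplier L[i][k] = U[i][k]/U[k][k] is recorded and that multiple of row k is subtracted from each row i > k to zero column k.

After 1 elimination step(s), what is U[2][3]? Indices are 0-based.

U[2][3] = 4

k=0: U[0][0]=2
  eliminate (1,0): mult=-4, new row 1: (0, -4, 0, 2); set L[1][0]=-4
  eliminate (2,0): mult=3, new row 2: (0, -12, 3, 4); set L[2][0]=3
  eliminate (3,0): mult=-4, new row 3: (0, -4, 6, -1); set L[3][0]=-4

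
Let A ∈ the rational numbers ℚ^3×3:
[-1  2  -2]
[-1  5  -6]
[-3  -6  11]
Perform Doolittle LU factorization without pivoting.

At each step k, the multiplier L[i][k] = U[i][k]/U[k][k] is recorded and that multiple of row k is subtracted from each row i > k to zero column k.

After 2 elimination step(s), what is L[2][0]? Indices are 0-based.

L[2][0] = 3

[col 0] pivot -1
  R1 -= 1*R0 → (0, 3, -4)  (L[1][0] := 1)
  R2 -= 3*R0 → (0, -12, 17)  (L[2][0] := 3)
[col 1] pivot 3
  R2 -= -4*R1 → (0, 0, 1)  (L[2][1] := -4)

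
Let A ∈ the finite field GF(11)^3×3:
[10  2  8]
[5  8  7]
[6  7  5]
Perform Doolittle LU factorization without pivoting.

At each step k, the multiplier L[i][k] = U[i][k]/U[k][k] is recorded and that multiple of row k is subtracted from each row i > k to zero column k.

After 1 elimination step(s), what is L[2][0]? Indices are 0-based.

Step 1: pivot at (0,0) is 10.
  row1 ← row1 − (6)·row0  ⇒  L[1][0]=6, U row1=(0, 7, 3)
  row2 ← row2 − (5)·row0  ⇒  L[2][0]=5, U row2=(0, 8, 9)

L[2][0] = 5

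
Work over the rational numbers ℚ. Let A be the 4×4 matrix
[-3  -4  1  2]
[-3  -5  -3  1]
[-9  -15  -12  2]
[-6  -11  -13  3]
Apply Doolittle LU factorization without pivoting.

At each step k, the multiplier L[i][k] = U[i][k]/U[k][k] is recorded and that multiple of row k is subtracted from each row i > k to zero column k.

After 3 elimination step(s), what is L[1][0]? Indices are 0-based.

L[1][0] = 1

[col 0] pivot -3
  R1 -= 1*R0 → (0, -1, -4, -1)  (L[1][0] := 1)
  R2 -= 3*R0 → (0, -3, -15, -4)  (L[2][0] := 3)
  R3 -= 2*R0 → (0, -3, -15, -1)  (L[3][0] := 2)
[col 1] pivot -1
  R2 -= 3*R1 → (0, 0, -3, -1)  (L[2][1] := 3)
  R3 -= 3*R1 → (0, 0, -3, 2)  (L[3][1] := 3)
[col 2] pivot -3
  R3 -= 1*R2 → (0, 0, 0, 3)  (L[3][2] := 1)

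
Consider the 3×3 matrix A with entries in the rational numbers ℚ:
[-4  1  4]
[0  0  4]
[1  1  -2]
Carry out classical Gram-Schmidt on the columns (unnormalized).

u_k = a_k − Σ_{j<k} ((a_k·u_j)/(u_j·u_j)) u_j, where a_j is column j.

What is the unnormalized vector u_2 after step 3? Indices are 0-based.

Step 1: u_0 = a_0 = (-4, 0, 1).
Step 2: u_1 = a_1 − (-3/17)·u_0 = (5/17, 0, 20/17).
Step 3: u_2 = a_2 − (-18/17)·u_0 − (-4/5)·u_1 = (0, 4, 0).

u_2 = (0, 4, 0)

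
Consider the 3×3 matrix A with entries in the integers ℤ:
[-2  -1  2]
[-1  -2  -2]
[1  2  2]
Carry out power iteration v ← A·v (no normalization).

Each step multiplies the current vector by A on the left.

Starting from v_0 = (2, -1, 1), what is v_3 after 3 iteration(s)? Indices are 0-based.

v_0 = (2, -1, 1).
v_1 = A·v_0 = (-1, -2, 2).
v_2 = A·v_1 = (8, 1, -1).
v_3 = A·v_2 = (-19, -8, 8).

v_3 = (-19, -8, 8)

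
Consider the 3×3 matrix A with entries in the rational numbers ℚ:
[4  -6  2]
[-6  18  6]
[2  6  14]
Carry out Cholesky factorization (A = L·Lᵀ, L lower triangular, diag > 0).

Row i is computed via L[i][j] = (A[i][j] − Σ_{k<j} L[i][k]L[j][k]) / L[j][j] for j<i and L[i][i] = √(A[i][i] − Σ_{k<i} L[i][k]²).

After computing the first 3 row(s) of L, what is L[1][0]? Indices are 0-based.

L[1][0] = -3

Step 1: L[0][0] = √(4) = 2.
  L[1][0] = (-6) / L[0][0] = -3.
Step 2: L[1][1] = √(9) = 3.
  L[2][0] = (2) / L[0][0] = 1.
  L[2][1] = (9) / L[1][1] = 3.
Step 3: L[2][2] = √(4) = 2.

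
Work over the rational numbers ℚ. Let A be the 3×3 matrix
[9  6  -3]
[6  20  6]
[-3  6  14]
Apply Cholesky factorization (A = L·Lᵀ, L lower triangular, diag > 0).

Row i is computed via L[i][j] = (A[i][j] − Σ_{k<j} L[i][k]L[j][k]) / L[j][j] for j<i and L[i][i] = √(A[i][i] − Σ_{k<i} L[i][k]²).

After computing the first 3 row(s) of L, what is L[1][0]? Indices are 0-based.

Step 1: L[0][0] = √(9) = 3.
  L[1][0] = (6) / L[0][0] = 2.
Step 2: L[1][1] = √(16) = 4.
  L[2][0] = (-3) / L[0][0] = -1.
  L[2][1] = (8) / L[1][1] = 2.
Step 3: L[2][2] = √(9) = 3.

L[1][0] = 2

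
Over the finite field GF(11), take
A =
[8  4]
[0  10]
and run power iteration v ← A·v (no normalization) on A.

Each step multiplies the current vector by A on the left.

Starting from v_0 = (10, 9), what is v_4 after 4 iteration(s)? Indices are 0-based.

v_4 = (8, 9)

v_0 = (10, 9).
v_1 = A·v_0 = (6, 2).
v_2 = A·v_1 = (1, 9).
v_3 = A·v_2 = (0, 2).
v_4 = A·v_3 = (8, 9).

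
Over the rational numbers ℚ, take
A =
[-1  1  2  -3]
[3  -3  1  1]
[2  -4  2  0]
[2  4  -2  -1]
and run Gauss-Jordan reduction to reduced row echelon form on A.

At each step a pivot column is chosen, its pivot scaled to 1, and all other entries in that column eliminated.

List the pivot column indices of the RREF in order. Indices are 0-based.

step 1: normalize row 0 (÷-1) = (1, -1, -2, 3)
  row 1: subtract 3×row0 = (0, 0, 7, -8)
  row 2: subtract 2×row0 = (0, -2, 6, -6)
  row 3: subtract 2×row0 = (0, 6, 2, -7)
step 2: exchange rows 1,2
step 2: normalize row 1 (÷-2) = (0, 1, -3, 3)
  row 0: subtract -1×row1 = (1, 0, -5, 6)
  row 3: subtract 6×row1 = (0, 0, 20, -25)
step 3: normalize row 2 (÷7) = (0, 0, 1, -8/7)
  row 0: subtract -5×row2 = (1, 0, 0, 2/7)
  row 1: subtract -3×row2 = (0, 1, 0, -3/7)
  row 3: subtract 20×row2 = (0, 0, 0, -15/7)
step 4: normalize row 3 (÷-15/7) = (0, 0, 0, 1)
  row 0: subtract 2/7×row3 = (1, 0, 0, 0)
  row 1: subtract -3/7×row3 = (0, 1, 0, 0)
  row 2: subtract -8/7×row3 = (0, 0, 1, 0)

pivot columns: 0, 1, 2, 3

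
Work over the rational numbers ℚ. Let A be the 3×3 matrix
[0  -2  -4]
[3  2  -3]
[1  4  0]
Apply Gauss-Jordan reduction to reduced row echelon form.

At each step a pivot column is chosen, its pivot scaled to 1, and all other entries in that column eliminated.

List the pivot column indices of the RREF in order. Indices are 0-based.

pivot columns: 0, 1, 2

step 1: exchange rows 0,1
step 1: normalize row 0 (÷3) = (1, 2/3, -1)
  row 2: subtract 1×row0 = (0, 10/3, 1)
step 2: normalize row 1 (÷-2) = (0, 1, 2)
  row 0: subtract 2/3×row1 = (1, 0, -7/3)
  row 2: subtract 10/3×row1 = (0, 0, -17/3)
step 3: normalize row 2 (÷-17/3) = (0, 0, 1)
  row 0: subtract -7/3×row2 = (1, 0, 0)
  row 1: subtract 2×row2 = (0, 1, 0)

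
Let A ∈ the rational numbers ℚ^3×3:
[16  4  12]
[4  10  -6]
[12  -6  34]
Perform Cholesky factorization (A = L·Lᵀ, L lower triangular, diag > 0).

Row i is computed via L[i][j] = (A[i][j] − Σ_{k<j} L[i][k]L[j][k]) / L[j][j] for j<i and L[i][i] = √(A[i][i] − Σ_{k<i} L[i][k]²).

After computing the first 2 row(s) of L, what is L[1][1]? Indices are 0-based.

L[1][1] = 3

Step 1: L[0][0] = √(16) = 4.
  L[1][0] = (4) / L[0][0] = 1.
Step 2: L[1][1] = √(9) = 3.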